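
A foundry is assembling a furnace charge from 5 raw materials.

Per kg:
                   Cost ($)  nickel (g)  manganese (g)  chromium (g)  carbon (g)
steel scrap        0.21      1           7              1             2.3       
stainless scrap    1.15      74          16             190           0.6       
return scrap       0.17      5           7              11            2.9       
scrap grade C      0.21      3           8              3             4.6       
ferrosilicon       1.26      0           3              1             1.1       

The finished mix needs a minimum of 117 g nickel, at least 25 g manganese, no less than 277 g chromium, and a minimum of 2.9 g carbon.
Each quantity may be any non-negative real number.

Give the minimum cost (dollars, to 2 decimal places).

Set it up as a linear program. Let x1 = kg of steel scrap, x2 = kg of stainless scrap, x3 = kg of return scrap, x4 = kg of scrap grade C, x5 = kg of ferrosilicon.
Minimize 0.21x1 + 1.15x2 + 0.17x3 + 0.21x4 + 1.26x5 subject to:
  1x1 + 74x2 + 5x3 + 3x4 ≥ 117   (nickel)
  7x1 + 16x2 + 7x3 + 8x4 + 3x5 ≥ 25   (manganese)
  1x1 + 190x2 + 11x3 + 3x4 + 1x5 ≥ 277   (chromium)
  2.3x1 + 0.6x2 + 2.9x3 + 4.6x4 + 1.1x5 ≥ 2.9   (carbon)
  x1, x2, x3, x4, x5 ≥ 0.
At the optimum only stainless scrap, return scrap are positive (steel scrap, scrap grade C, ferrosilicon = 0). There the nickel and carbon constraints are tight.
Solving gives x2 = 1.535, x3 = 0.6824.
Cost = 1.15·1.535 + 0.17·0.6824 = 1.8813.

$1.88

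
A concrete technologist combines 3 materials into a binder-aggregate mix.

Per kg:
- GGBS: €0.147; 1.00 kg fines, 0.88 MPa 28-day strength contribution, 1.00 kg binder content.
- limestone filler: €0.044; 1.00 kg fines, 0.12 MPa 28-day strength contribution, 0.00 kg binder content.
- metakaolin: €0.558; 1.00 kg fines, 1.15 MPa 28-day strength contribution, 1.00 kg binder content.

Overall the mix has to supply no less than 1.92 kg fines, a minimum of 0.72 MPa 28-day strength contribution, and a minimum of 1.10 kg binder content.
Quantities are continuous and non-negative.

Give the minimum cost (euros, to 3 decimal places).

€0.198

Set it up as a linear program. Let x1 = kg of GGBS, x2 = kg of limestone filler, x3 = kg of metakaolin.
Minimize 0.147x1 + 0.044x2 + 0.558x3 with:
  1x1 + 1x2 + 1x3 ≥ 1.92   (fines)
  0.88x1 + 0.12x2 + 1.15x3 ≥ 0.72   (28-day strength contribution)
  1x1 + 1x3 ≥ 1.1   (binder content)
  x1, x2, x3 ≥ 0.
The optimal basis is {GGBS, limestone filler}; metakaolin drops out. There the fines and binder content constraints are tight.
Optimal quantities: GGBS = 1.1 kg, limestone filler = 0.82 kg.
Objective = 0.147·1.1 + 0.044·0.82 = 0.19778.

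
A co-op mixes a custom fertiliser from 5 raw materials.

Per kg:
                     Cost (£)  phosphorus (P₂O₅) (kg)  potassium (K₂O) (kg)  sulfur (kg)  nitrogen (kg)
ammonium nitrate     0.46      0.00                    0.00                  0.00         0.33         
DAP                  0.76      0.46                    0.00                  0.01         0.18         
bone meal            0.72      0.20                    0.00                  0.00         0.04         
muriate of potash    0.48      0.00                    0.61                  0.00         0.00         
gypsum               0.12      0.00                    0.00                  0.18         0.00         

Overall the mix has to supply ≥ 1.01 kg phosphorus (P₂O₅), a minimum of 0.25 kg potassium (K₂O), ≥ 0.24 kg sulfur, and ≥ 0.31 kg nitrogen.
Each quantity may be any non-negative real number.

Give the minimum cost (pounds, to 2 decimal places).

Let x1 = kg of ammonium nitrate, x2 = kg of DAP, x3 = kg of bone meal, x4 = kg of muriate of potash, x5 = kg of gypsum.
Minimize 0.46x1 + 0.76x2 + 0.72x3 + 0.48x4 + 0.12x5 with:
  0.46x2 + 0.2x3 ≥ 1.01   (phosphorus (P₂O₅))
  0.61x4 ≥ 0.25   (potassium (K₂O))
  0.01x2 + 0.18x5 ≥ 0.24   (sulfur)
  0.33x1 + 0.18x2 + 0.04x3 ≥ 0.31   (nitrogen)
  x1, x2, x3, x4, x5 ≥ 0.
The optimal basis is {DAP, muriate of potash, gypsum}; ammonium nitrate, bone meal drop out. The phosphorus (P₂O₅), potassium (K₂O), sulfur requirements are met with equality.
So DAP = 2.196 kg, muriate of potash = 0.4098 kg, gypsum = 1.211 kg.
Cost = 0.76·2.196 + 0.48·0.4098 + 0.12·1.211 = 2.0110.

£2.01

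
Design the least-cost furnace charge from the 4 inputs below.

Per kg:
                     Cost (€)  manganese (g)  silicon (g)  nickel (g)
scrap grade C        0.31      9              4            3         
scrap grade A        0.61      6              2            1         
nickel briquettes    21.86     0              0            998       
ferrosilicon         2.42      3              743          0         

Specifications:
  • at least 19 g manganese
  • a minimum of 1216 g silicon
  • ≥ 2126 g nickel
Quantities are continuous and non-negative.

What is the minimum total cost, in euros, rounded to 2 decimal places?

This is a linear program. Let x1 = kg of scrap grade C, x2 = kg of scrap grade A, x3 = kg of nickel briquettes, x4 = kg of ferrosilicon.
min 0.31x1 + 0.61x2 + 21.86x3 + 2.42x4 subject to:
  9x1 + 6x2 + 3x4 ≥ 19   (manganese)
  4x1 + 2x2 + 743x4 ≥ 1216   (silicon)
  3x1 + 1x2 + 998x3 ≥ 2126   (nickel)
  x1, x2, x3, x4 ≥ 0.
The cheapest feasible vertex uses only scrap grade C, nickel briquettes, ferrosilicon; scrap grade A is not used. Binding constraints: manganese, silicon, nickel.
Optimal quantities: scrap grade C = 1.5684 kg, nickel briquettes = 2.1255 kg, ferrosilicon = 1.6282 kg.
Hence cost = 0.31·1.5684 + 21.86·2.1255 + 2.42·1.6282 = €50.8899.

€50.89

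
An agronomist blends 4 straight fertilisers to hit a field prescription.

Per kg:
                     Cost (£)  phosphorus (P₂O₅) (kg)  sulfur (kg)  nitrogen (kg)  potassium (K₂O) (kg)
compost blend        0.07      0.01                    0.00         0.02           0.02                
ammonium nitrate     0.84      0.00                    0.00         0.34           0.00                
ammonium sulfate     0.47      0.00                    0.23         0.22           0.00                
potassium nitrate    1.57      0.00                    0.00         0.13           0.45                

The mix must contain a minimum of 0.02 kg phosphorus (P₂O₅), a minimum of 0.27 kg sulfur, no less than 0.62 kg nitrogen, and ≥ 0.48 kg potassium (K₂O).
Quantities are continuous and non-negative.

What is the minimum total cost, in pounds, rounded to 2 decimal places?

Let x1 = kg of compost blend, x2 = kg of ammonium nitrate, x3 = kg of ammonium sulfate, x4 = kg of potassium nitrate.
Minimize 0.07x1 + 0.84x2 + 0.47x3 + 1.57x4 with:
  0.01x1 ≥ 0.02   (phosphorus (P₂O₅))
  0.23x3 ≥ 0.27   (sulfur)
  0.02x1 + 0.34x2 + 0.22x3 + 0.13x4 ≥ 0.62   (nitrogen)
  0.02x1 + 0.45x4 ≥ 0.48   (potassium (K₂O))
  x1, x2, x3, x4 ≥ 0.
The optimal basis is {compost blend, ammonium sulfate, potassium nitrate}; ammonium nitrate drops out. Binding constraints: sulfur, nitrogen, potassium (K₂O).
Solving gives x1 = 15.68, x3 = 1.174, x4 = 0.3696.
Total cost: 0.07·15.68 + 0.47·1.174 + 1.57·0.3696 = 2.2297.

£2.23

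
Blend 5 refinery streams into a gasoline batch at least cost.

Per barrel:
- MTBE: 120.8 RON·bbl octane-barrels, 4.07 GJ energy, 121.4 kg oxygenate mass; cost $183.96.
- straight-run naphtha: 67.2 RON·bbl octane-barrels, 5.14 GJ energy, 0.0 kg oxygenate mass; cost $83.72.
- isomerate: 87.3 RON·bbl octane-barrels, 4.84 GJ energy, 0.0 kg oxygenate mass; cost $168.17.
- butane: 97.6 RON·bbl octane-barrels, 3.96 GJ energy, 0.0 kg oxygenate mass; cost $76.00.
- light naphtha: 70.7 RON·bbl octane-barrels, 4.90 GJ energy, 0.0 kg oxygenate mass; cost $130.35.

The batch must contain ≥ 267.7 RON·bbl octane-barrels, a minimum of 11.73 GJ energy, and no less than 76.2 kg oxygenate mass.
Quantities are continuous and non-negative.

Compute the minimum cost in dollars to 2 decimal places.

$282.96

Set it up as a linear program. Let x1 = barrels of MTBE, x2 = barrels of straight-run naphtha, x3 = barrels of isomerate, x4 = barrels of butane, x5 = barrels of light naphtha.
Minimize 183.96x1 + 83.72x2 + 168.17x3 + 76x4 + 130.35x5 with:
  120.8x1 + 67.2x2 + 87.3x3 + 97.6x4 + 70.7x5 ≥ 267.7   (octane-barrels)
  4.07x1 + 5.14x2 + 4.84x3 + 3.96x4 + 4.9x5 ≥ 11.73   (energy)
  121.4x1 ≥ 76.2   (oxygenate mass)
  x1, x2, x3, x4, x5 ≥ 0.
The cheapest feasible vertex uses only MTBE, straight-run naphtha, butane; isomerate, light naphtha are not used. Binding constraints: octane-barrels, energy, oxygenate mass.
Solving gives x1 = 0.62768, x2 = 0.57602, x4 = 1.5693.
Hence cost = 183.96·0.62768 + 83.72·0.57602 + 76·1.5693 = $282.9592.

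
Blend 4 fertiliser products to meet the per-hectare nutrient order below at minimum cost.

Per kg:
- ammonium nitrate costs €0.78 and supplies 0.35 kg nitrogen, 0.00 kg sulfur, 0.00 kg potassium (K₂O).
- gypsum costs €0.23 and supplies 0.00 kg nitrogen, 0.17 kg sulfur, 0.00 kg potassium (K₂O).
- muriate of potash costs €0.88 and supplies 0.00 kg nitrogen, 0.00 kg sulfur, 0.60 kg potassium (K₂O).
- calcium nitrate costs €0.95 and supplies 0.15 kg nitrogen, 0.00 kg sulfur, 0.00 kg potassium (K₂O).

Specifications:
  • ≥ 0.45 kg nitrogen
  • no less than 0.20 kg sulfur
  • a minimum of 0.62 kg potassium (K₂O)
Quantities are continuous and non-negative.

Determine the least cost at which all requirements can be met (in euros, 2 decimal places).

€2.18

This is a linear program. Let x1 = kg of ammonium nitrate, x2 = kg of gypsum, x3 = kg of muriate of potash, x4 = kg of calcium nitrate.
Minimize 0.78x1 + 0.23x2 + 0.88x3 + 0.95x4 subject to:
  0.35x1 + 0.15x4 ≥ 0.45   (nitrogen)
  0.17x2 ≥ 0.2   (sulfur)
  0.6x3 ≥ 0.62   (potassium (K₂O))
  x1, x2, x3, x4 ≥ 0.
The optimal basis is {ammonium nitrate, gypsum, muriate of potash}; calcium nitrate drops out. The nitrogen, sulfur, potassium (K₂O) requirements are met with equality.
That vertex is x1 = 1.286, x2 = 1.176, x3 = 1.033.
Objective = 0.78·1.286 + 0.23·1.176 + 0.88·1.033 = 2.1826.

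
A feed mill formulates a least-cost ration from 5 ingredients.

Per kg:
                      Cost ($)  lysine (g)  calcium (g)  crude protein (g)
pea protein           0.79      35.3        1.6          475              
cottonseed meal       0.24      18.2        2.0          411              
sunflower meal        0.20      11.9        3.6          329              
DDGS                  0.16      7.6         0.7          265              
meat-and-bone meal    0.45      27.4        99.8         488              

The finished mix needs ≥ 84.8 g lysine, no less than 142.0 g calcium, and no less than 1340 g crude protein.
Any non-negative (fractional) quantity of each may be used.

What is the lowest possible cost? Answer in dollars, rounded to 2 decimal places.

$1.24

Set it up as a linear program. Let x1 = kg of pea protein, x2 = kg of cottonseed meal, x3 = kg of sunflower meal, x4 = kg of DDGS, x5 = kg of meat-and-bone meal.
Minimize 0.79x1 + 0.24x2 + 0.2x3 + 0.16x4 + 0.45x5 with:
  35.3x1 + 18.2x2 + 11.9x3 + 7.6x4 + 27.4x5 ≥ 84.8   (lysine)
  1.6x1 + 2x2 + 3.6x3 + 0.7x4 + 99.8x5 ≥ 142   (calcium)
  475x1 + 411x2 + 329x3 + 265x4 + 488x5 ≥ 1340   (crude protein)
  x1, x2, x3, x4, x5 ≥ 0.
The optimal basis is {cottonseed meal, meat-and-bone meal}; pea protein, sunflower meal, DDGS drop out. Binding constraints: lysine and calcium.
Solving gives x2 = 2.596, x5 = 1.371.
Hence cost = 0.24·2.596 + 0.45·1.371 = $1.2400.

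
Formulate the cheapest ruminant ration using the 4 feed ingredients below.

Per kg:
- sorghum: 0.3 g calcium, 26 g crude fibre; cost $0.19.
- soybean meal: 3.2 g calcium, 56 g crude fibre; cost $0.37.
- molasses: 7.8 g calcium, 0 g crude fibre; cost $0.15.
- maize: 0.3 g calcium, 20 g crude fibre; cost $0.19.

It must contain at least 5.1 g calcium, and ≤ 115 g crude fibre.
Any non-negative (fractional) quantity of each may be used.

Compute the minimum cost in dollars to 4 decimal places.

Let x1 = kg of sorghum, x2 = kg of soybean meal, x3 = kg of molasses, x4 = kg of maize.
Minimize 0.19x1 + 0.37x2 + 0.15x3 + 0.19x4 subject to:
  0.3x1 + 3.2x2 + 7.8x3 + 0.3x4 ≥ 5.1   (calcium)
  26x1 + 56x2 + 20x4 ≤ 115   (crude fibre)
  x1, x2, x3, x4 ≥ 0.
The minimum-cost mix takes nothing from sorghum, soybean meal, maize — only molasses. There the calcium constraint is tight.
Solving gives x3 = 0.6538.
Objective = 0.15·0.6538 = 0.098070.

$0.0981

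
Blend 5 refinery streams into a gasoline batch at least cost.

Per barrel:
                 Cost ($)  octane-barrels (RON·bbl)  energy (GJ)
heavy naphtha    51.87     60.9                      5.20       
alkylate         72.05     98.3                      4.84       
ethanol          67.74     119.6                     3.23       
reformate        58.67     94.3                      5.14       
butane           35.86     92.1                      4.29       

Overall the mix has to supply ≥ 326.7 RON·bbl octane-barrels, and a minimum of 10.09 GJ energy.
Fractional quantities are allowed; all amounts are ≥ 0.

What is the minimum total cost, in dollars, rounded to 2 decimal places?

Treat it as an LP. Let x1 = barrels of heavy naphtha, x2 = barrels of alkylate, x3 = barrels of ethanol, x4 = barrels of reformate, x5 = barrels of butane.
Minimize 51.87x1 + 72.05x2 + 67.74x3 + 58.67x4 + 35.86x5 subject to:
  60.9x1 + 98.3x2 + 119.6x3 + 94.3x4 + 92.1x5 ≥ 326.7   (octane-barrels)
  5.2x1 + 4.84x2 + 3.23x3 + 5.14x4 + 4.29x5 ≥ 10.09   (energy)
  x1, x2, x3, x4, x5 ≥ 0.
At the optimum only butane is positive (heavy naphtha, alkylate, ethanol, reformate = 0). There the octane-barrels constraint is tight.
Optimal quantities: butane = 3.547 barrels.
Cost = 35.86·3.547 = 127.1954.

$127.20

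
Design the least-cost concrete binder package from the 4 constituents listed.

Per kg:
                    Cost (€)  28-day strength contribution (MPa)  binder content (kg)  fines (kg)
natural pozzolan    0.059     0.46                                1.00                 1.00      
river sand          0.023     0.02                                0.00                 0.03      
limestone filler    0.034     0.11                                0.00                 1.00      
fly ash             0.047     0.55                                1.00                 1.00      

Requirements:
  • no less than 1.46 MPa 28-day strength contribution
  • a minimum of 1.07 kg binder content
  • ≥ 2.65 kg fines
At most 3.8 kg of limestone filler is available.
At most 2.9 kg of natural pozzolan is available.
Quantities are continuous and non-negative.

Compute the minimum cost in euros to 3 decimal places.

Set it up as a linear program. Let x1 = kg of natural pozzolan, x2 = kg of river sand, x3 = kg of limestone filler, x4 = kg of fly ash.
Minimise 0.059x1 + 0.023x2 + 0.034x3 + 0.047x4 with:
  0.46x1 + 0.02x2 + 0.11x3 + 0.55x4 ≥ 1.46   (28-day strength contribution)
  1x1 + 1x4 ≥ 1.07   (binder content)
  1x1 + 0.03x2 + 1x3 + 1x4 ≥ 2.65   (fines)
  x3 ≤ 3.8
  x1 ≤ 2.9
  x1, x2, x3, x4 ≥ 0.
The optimal basis is {fly ash}; natural pozzolan, river sand, limestone filler drop out. The 28-day strength contribution requirement is met with equality.
So fly ash = 2.655 kg.
Cost = 0.047·2.655 = 0.12479.

€0.125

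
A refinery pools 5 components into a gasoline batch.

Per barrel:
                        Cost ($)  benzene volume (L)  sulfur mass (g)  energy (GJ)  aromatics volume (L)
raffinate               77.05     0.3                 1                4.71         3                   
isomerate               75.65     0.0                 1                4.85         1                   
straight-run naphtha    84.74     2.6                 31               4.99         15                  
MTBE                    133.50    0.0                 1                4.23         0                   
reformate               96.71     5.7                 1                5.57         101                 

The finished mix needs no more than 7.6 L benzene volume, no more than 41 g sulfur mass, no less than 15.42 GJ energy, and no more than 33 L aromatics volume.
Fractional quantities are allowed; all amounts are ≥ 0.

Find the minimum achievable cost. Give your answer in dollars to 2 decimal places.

Let x1 = barrels of raffinate, x2 = barrels of isomerate, x3 = barrels of straight-run naphtha, x4 = barrels of MTBE, x5 = barrels of reformate.
Minimize 77.05x1 + 75.65x2 + 84.74x3 + 133.5x4 + 96.71x5 with:
  0.3x1 + 2.6x3 + 5.7x5 ≤ 7.6   (benzene volume)
  1x1 + 1x2 + 31x3 + 1x4 + 1x5 ≤ 41   (sulfur mass)
  4.71x1 + 4.85x2 + 4.99x3 + 4.23x4 + 5.57x5 ≥ 15.42   (energy)
  3x1 + 1x2 + 15x3 + 101x5 ≤ 33   (aromatics volume)
  x1, x2, x3, x4, x5 ≥ 0.
The minimum-cost mix takes nothing from raffinate, straight-run naphtha, MTBE, reformate — only isomerate. There the energy constraint is tight.
Solving gives x2 = 3.1794.
Objective = 75.65·3.1794 = 240.5216.

$240.52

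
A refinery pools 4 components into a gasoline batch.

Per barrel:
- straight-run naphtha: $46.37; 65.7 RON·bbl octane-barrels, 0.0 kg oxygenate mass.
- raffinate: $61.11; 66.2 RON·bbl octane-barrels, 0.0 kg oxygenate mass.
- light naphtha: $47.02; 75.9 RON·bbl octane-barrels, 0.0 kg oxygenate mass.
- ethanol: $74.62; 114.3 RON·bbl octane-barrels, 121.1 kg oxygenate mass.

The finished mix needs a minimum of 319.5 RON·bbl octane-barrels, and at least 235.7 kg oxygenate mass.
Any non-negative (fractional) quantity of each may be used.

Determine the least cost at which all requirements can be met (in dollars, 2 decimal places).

Let x1 = barrels of straight-run naphtha, x2 = barrels of raffinate, x3 = barrels of light naphtha, x4 = barrels of ethanol.
min 46.37x1 + 61.11x2 + 47.02x3 + 74.62x4 subject to:
  65.7x1 + 66.2x2 + 75.9x3 + 114.3x4 ≥ 319.5   (octane-barrels)
  121.1x4 ≥ 235.7   (oxygenate mass)
  x1, x2, x3, x4 ≥ 0.
The minimum-cost mix takes nothing from straight-run naphtha, raffinate — only light naphtha, ethanol. The octane-barrels and oxygenate mass requirements are met with equality.
That vertex is x3 = 1.2785, x4 = 1.9463.
Total cost: 47.02·1.2785 + 74.62·1.9463 = 205.3480.

$205.35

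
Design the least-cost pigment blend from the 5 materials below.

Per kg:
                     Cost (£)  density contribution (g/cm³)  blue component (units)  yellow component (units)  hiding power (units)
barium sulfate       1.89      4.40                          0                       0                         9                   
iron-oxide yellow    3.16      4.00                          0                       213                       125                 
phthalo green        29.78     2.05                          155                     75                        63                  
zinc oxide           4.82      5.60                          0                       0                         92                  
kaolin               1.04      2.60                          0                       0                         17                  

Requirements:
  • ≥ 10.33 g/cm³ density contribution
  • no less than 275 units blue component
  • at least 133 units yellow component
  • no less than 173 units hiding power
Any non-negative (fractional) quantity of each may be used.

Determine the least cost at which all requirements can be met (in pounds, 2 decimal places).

Let x1 = kg of barium sulfate, x2 = kg of iron-oxide yellow, x3 = kg of phthalo green, x4 = kg of zinc oxide, x5 = kg of kaolin.
Minimise 1.89x1 + 3.16x2 + 29.78x3 + 4.82x4 + 1.04x5 subject to:
  4.4x1 + 4x2 + 2.05x3 + 5.6x4 + 2.6x5 ≥ 10.33   (density contribution)
  155x3 ≥ 275   (blue component)
  213x2 + 75x3 ≥ 133   (yellow component)
  9x1 + 125x2 + 63x3 + 92x4 + 17x5 ≥ 173   (hiding power)
  x1, x2, x3, x4, x5 ≥ 0.
The optimal basis is {iron-oxide yellow, phthalo green, kaolin}; barium sulfate, zinc oxide drop out. There the density contribution, blue component, hiding power constraints are tight.
That vertex is x2 = 0.17668, x3 = 1.7742, x5 = 2.3024.
Total cost: 3.16·0.17668 + 29.78·1.7742 + 1.04·2.3024 = 55.7885.

£55.79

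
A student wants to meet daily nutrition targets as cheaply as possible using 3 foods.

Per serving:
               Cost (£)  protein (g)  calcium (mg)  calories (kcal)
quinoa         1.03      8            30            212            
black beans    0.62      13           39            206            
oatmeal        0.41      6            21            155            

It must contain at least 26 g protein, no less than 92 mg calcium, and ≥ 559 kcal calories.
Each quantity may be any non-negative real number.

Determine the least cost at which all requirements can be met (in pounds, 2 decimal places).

Let x1 = servings of quinoa, x2 = servings of black beans, x3 = servings of oatmeal.
Minimise 1.03x1 + 0.62x2 + 0.41x3 s.t.:
  8x1 + 13x2 + 6x3 ≥ 26   (protein)
  30x1 + 39x2 + 21x3 ≥ 92   (calcium)
  212x1 + 206x2 + 155x3 ≥ 559   (calories)
  x1, x2, x3 ≥ 0.
The minimum-cost mix takes nothing from quinoa — only black beans, oatmeal. There the calcium and calories constraints are tight.
So black beans = 1.467 servings, oatmeal = 1.657 servings.
Cost = 0.62·1.467 + 0.41·1.657 = 1.5889.

£1.59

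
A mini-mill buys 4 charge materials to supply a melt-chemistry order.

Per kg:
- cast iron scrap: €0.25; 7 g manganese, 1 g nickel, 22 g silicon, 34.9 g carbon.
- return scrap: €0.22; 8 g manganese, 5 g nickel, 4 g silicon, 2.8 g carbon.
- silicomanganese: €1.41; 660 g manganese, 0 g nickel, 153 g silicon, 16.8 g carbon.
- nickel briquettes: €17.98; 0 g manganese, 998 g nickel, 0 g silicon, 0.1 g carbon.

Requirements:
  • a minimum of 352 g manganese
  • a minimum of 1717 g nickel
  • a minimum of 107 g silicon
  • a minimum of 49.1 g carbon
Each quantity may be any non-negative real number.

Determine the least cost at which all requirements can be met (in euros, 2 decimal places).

€31.95

Let x1 = kg of cast iron scrap, x2 = kg of return scrap, x3 = kg of silicomanganese, x4 = kg of nickel briquettes.
min 0.25x1 + 0.22x2 + 1.41x3 + 17.98x4 s.t.:
  7x1 + 8x2 + 660x3 ≥ 352   (manganese)
  1x1 + 5x2 + 998x4 ≥ 1717   (nickel)
  22x1 + 4x2 + 153x3 ≥ 107   (silicon)
  34.9x1 + 2.8x2 + 16.8x3 + 0.1x4 ≥ 49.1   (carbon)
  x1, x2, x3, x4 ≥ 0.
The minimum-cost mix takes nothing from return scrap — only cast iron scrap, silicomanganese, nickel briquettes. There the nickel, silicon, carbon constraints are tight.
So cast iron scrap = 1.145 kg, silicomanganese = 0.5348 kg, nickel briquettes = 1.719 kg.
Cost = 0.25·1.145 + 1.41·0.5348 + 17.98·1.719 = 31.9479.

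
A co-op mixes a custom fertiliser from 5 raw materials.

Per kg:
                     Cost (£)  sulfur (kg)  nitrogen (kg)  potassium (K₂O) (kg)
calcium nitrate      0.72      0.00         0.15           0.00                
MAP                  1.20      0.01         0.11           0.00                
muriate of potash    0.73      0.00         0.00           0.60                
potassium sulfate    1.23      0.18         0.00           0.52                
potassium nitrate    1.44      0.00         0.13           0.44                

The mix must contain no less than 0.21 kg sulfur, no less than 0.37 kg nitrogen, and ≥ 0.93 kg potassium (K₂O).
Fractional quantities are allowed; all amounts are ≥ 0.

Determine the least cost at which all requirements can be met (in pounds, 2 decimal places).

Set it up as a linear program. Let x1 = kg of calcium nitrate, x2 = kg of MAP, x3 = kg of muriate of potash, x4 = kg of potassium sulfate, x5 = kg of potassium nitrate.
Minimise 0.72x1 + 1.2x2 + 0.73x3 + 1.23x4 + 1.44x5 s.t.:
  0.01x2 + 0.18x4 ≥ 0.21   (sulfur)
  0.15x1 + 0.11x2 + 0.13x5 ≥ 0.37   (nitrogen)
  0.6x3 + 0.52x4 + 0.44x5 ≥ 0.93   (potassium (K₂O))
  x1, x2, x3, x4, x5 ≥ 0.
The minimum-cost mix takes nothing from MAP, potassium nitrate — only calcium nitrate, muriate of potash, potassium sulfate. The sulfur, nitrogen, potassium (K₂O) requirements are met with equality.
Solving gives x1 = 2.4667, x3 = 0.53889, x4 = 1.1667.
Total cost: 0.72·2.4667 + 0.73·0.53889 + 1.23·1.1667 = 3.6045.

£3.60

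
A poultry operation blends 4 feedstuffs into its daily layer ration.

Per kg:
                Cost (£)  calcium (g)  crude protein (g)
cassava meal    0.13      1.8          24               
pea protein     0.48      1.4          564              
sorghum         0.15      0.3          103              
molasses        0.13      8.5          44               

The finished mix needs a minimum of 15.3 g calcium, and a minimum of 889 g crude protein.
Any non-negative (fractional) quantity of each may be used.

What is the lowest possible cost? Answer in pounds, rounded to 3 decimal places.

£0.901

Let x1 = kg of cassava meal, x2 = kg of pea protein, x3 = kg of sorghum, x4 = kg of molasses.
min 0.13x1 + 0.48x2 + 0.15x3 + 0.13x4 s.t.:
  1.8x1 + 1.4x2 + 0.3x3 + 8.5x4 ≥ 15.3   (calcium)
  24x1 + 564x2 + 103x3 + 44x4 ≥ 889   (crude protein)
  x1, x2, x3, x4 ≥ 0.
The optimal basis is {pea protein, molasses}; cassava meal, sorghum drop out. There the calcium and crude protein constraints are tight.
Solving gives x2 = 1.455, x4 = 1.56.
Cost = 0.48·1.455 + 0.13·1.56 = 0.90120.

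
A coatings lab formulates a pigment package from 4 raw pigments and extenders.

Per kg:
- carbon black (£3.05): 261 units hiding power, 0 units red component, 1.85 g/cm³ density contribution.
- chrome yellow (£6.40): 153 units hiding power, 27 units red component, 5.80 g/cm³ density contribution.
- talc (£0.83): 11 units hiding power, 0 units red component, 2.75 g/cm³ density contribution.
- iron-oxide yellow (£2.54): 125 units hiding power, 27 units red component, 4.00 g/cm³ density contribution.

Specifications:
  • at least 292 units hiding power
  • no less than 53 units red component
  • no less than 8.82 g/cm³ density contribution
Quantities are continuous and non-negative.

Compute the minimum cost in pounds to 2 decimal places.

£5.70

Let x1 = kg of carbon black, x2 = kg of chrome yellow, x3 = kg of talc, x4 = kg of iron-oxide yellow.
Minimize 3.05x1 + 6.4x2 + 0.83x3 + 2.54x4 s.t.:
  261x1 + 153x2 + 11x3 + 125x4 ≥ 292   (hiding power)
  27x2 + 27x4 ≥ 53   (red component)
  1.85x1 + 5.8x2 + 2.75x3 + 4x4 ≥ 8.82   (density contribution)
  x1, x2, x3, x4 ≥ 0.
The cheapest feasible vertex uses only carbon black, talc, iron-oxide yellow; chrome yellow is not used. There the hiding power, red component, density contribution constraints are tight.
Solving gives x1 = 0.1686, x3 = 0.2386, x4 = 1.963.
Objective = 3.05·0.1686 + 0.83·0.2386 + 2.54·1.963 = 5.6983.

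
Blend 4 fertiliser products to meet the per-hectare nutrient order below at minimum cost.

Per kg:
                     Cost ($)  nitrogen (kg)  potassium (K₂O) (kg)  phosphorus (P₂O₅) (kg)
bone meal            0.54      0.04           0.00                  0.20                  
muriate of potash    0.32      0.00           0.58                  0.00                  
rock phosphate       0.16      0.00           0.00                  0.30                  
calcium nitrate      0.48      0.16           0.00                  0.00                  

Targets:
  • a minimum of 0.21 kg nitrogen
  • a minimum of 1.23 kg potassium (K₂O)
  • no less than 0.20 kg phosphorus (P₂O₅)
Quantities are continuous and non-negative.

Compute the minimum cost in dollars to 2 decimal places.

$1.42

Let x1 = kg of bone meal, x2 = kg of muriate of potash, x3 = kg of rock phosphate, x4 = kg of calcium nitrate.
Minimise 0.54x1 + 0.32x2 + 0.16x3 + 0.48x4 with:
  0.04x1 + 0.16x4 ≥ 0.21   (nitrogen)
  0.58x2 ≥ 1.23   (potassium (K₂O))
  0.2x1 + 0.3x3 ≥ 0.2   (phosphorus (P₂O₅))
  x1, x2, x3, x4 ≥ 0.
The minimum-cost mix takes nothing from bone meal — only muriate of potash, rock phosphate, calcium nitrate. Binding constraints: nitrogen, potassium (K₂O), phosphorus (P₂O₅).
That vertex is x2 = 2.121, x3 = 0.6667, x4 = 1.312.
Hence cost = 0.32·2.121 + 0.16·0.6667 + 0.48·1.312 = $1.4152.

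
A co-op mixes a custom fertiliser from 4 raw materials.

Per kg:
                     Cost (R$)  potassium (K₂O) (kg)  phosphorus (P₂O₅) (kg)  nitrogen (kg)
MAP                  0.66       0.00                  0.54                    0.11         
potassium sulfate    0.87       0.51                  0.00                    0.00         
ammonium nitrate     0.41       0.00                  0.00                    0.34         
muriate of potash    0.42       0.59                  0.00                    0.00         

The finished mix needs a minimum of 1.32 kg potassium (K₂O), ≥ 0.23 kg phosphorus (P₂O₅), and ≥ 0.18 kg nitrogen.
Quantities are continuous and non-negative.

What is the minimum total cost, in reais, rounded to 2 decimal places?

R$1.38

Treat it as an LP. Let x1 = kg of MAP, x2 = kg of potassium sulfate, x3 = kg of ammonium nitrate, x4 = kg of muriate of potash.
Minimise 0.66x1 + 0.87x2 + 0.41x3 + 0.42x4 s.t.:
  0.51x2 + 0.59x4 ≥ 1.32   (potassium (K₂O))
  0.54x1 ≥ 0.23   (phosphorus (P₂O₅))
  0.11x1 + 0.34x3 ≥ 0.18   (nitrogen)
  x1, x2, x3, x4 ≥ 0.
The minimum-cost mix takes nothing from potassium sulfate — only MAP, ammonium nitrate, muriate of potash. There the potassium (K₂O), phosphorus (P₂O₅), nitrogen constraints are tight.
Solving gives x1 = 0.4259, x3 = 0.3916, x4 = 2.237.
Total cost: 0.66·0.4259 + 0.41·0.3916 + 0.42·2.237 = 1.3812.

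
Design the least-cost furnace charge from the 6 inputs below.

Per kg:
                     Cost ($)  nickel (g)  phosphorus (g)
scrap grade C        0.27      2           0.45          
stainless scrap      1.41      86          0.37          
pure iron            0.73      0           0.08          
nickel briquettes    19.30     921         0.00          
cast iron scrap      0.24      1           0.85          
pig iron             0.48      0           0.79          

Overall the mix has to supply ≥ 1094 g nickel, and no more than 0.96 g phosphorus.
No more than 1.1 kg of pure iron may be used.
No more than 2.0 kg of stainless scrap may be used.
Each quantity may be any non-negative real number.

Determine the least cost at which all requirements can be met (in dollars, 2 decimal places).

$22.14

Set it up as a linear program. Let x1 = kg of scrap grade C, x2 = kg of stainless scrap, x3 = kg of pure iron, x4 = kg of nickel briquettes, x5 = kg of cast iron scrap, x6 = kg of pig iron.
Minimise 0.27x1 + 1.41x2 + 0.73x3 + 19.3x4 + 0.24x5 + 0.48x6 with:
  2x1 + 86x2 + 921x4 + 1x5 ≥ 1094   (nickel)
  0.45x1 + 0.37x2 + 0.08x3 + 0.85x5 + 0.79x6 ≤ 0.96   (phosphorus)
  x3 ≤ 1.1
  x2 ≤ 2
  x1, x2, x3, x4, x5, x6 ≥ 0.
The optimal basis is {stainless scrap, nickel briquettes}; scrap grade C, pure iron, cast iron scrap, pig iron drop out. The nickel and the stainless scrap cap requirements are met with equality.
Optimal quantities: stainless scrap = 2 kg, nickel briquettes = 1.001 kg.
Cost = 1.41·2 + 19.3·1.001 = 22.1393.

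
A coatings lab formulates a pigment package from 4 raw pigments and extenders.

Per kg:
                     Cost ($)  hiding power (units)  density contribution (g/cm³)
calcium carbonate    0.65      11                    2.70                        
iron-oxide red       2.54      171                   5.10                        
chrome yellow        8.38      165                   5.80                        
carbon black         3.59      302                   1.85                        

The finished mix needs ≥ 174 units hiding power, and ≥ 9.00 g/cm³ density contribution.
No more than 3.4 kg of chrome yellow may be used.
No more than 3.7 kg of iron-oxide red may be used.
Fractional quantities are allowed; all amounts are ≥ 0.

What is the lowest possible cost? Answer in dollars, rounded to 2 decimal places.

Set it up as a linear program. Let x1 = kg of calcium carbonate, x2 = kg of iron-oxide red, x3 = kg of chrome yellow, x4 = kg of carbon black.
min 0.65x1 + 2.54x2 + 8.38x3 + 3.59x4 s.t.:
  11x1 + 171x2 + 165x3 + 302x4 ≥ 174   (hiding power)
  2.7x1 + 5.1x2 + 5.8x3 + 1.85x4 ≥ 9   (density contribution)
  x3 ≤ 3.4
  x2 ≤ 3.7
  x1, x2, x3, x4 ≥ 0.
The minimum-cost mix takes nothing from chrome yellow, carbon black — only calcium carbonate, iron-oxide red. There the hiding power and density contribution constraints are tight.
So calcium carbonate = 1.607 kg, iron-oxide red = 0.9142 kg.
Objective = 0.65·1.607 + 2.54·0.9142 = 3.3666.

$3.37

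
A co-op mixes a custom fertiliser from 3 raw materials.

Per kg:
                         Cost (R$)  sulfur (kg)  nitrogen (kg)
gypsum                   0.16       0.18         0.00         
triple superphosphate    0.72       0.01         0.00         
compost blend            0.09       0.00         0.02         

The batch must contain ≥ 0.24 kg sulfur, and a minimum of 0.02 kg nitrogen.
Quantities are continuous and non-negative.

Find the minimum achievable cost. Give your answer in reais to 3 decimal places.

R$0.303

Set it up as a linear program. Let x1 = kg of gypsum, x2 = kg of triple superphosphate, x3 = kg of compost blend.
Minimise 0.16x1 + 0.72x2 + 0.09x3 s.t.:
  0.18x1 + 0.01x2 ≥ 0.24   (sulfur)
  0.02x3 ≥ 0.02   (nitrogen)
  x1, x2, x3 ≥ 0.
The cheapest feasible vertex uses only gypsum, compost blend; triple superphosphate is not used. The sulfur and nitrogen requirements are met with equality.
So gypsum = 1.333 kg, compost blend = 1 kg.
Cost = 0.16·1.333 + 0.09·1 = 0.30328.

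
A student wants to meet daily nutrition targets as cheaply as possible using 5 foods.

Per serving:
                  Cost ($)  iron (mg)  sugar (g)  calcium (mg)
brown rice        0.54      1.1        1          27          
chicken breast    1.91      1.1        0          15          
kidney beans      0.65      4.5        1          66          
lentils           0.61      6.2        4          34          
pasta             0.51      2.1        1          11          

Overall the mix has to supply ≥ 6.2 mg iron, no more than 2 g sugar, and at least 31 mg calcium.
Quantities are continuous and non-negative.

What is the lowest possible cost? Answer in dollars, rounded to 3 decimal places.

$0.828

Let x1 = servings of brown rice, x2 = servings of chicken breast, x3 = servings of kidney beans, x4 = servings of lentils, x5 = servings of pasta.
Minimize 0.54x1 + 1.91x2 + 0.65x3 + 0.61x4 + 0.51x5 with:
  1.1x1 + 1.1x2 + 4.5x3 + 6.2x4 + 2.1x5 ≥ 6.2   (iron)
  1x1 + 1x3 + 4x4 + 1x5 ≤ 2   (sugar)
  27x1 + 15x2 + 66x3 + 34x4 + 11x5 ≥ 31   (calcium)
  x1, x2, x3, x4, x5 ≥ 0.
The minimum-cost mix takes nothing from brown rice, chicken breast, pasta — only kidney beans, lentils. Binding constraints: iron and sugar.
So kidney beans = 1.051 servings, lentils = 0.2373 servings.
Hence cost = 0.65·1.051 + 0.61·0.2373 = $0.82790.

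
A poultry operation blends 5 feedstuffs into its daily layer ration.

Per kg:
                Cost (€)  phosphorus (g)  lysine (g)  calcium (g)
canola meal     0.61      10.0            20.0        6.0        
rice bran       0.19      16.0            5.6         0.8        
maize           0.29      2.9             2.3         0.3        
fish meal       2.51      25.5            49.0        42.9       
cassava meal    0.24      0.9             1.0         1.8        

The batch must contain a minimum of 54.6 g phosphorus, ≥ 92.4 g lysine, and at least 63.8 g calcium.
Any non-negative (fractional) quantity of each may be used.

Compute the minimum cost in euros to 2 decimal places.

€4.14

Let x1 = kg of canola meal, x2 = kg of rice bran, x3 = kg of maize, x4 = kg of fish meal, x5 = kg of cassava meal.
Minimise 0.61x1 + 0.19x2 + 0.29x3 + 2.51x4 + 0.24x5 subject to:
  10x1 + 16x2 + 2.9x3 + 25.5x4 + 0.9x5 ≥ 54.6   (phosphorus)
  20x1 + 5.6x2 + 2.3x3 + 49x4 + 1x5 ≥ 92.4   (lysine)
  6x1 + 0.8x2 + 0.3x3 + 42.9x4 + 1.8x5 ≥ 63.8   (calcium)
  x1, x2, x3, x4, x5 ≥ 0.
The cheapest feasible vertex uses only canola meal, rice bran, fish meal; maize, cassava meal are not used. There the phosphorus, lysine, calcium constraints are tight.
Solving gives x1 = 1.294, x2 = 0.5382, x4 = 1.296.
Objective = 0.61·1.294 + 0.19·0.5382 + 2.51·1.296 = 4.1446.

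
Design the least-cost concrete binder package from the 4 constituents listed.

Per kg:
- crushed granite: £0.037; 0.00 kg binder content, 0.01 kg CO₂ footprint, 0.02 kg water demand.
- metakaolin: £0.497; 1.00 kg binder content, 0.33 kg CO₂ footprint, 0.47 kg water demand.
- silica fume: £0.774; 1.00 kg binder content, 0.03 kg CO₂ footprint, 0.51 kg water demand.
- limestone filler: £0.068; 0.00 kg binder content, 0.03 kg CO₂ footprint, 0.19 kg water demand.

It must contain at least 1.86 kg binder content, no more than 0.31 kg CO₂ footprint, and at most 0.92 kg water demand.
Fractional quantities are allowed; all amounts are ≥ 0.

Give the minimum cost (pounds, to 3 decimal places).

£1.205

Let x1 = kg of crushed granite, x2 = kg of metakaolin, x3 = kg of silica fume, x4 = kg of limestone filler.
Minimise 0.037x1 + 0.497x2 + 0.774x3 + 0.068x4 s.t.:
  1x2 + 1x3 ≥ 1.86   (binder content)
  0.01x1 + 0.33x2 + 0.03x3 + 0.03x4 ≤ 0.31   (CO₂ footprint)
  0.02x1 + 0.47x2 + 0.51x3 + 0.19x4 ≤ 0.92   (water demand)
  x1, x2, x3, x4 ≥ 0.
At the optimum only metakaolin, silica fume are positive (crushed granite, limestone filler = 0). There the binder content and CO₂ footprint constraints are tight.
Optimal quantities: metakaolin = 0.8473 kg, silica fume = 1.013 kg.
Total cost: 0.497·0.8473 + 0.774·1.013 = 1.20517.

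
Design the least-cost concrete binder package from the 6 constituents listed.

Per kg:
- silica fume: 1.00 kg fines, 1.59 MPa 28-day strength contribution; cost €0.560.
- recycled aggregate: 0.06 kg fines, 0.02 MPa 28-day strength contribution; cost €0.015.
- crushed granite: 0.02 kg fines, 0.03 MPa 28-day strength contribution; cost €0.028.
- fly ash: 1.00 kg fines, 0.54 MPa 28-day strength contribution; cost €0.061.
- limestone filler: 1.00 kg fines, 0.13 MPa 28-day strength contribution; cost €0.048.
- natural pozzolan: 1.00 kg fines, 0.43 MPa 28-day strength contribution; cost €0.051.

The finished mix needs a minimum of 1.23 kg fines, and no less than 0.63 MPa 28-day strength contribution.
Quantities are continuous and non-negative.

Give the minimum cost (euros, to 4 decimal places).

Set it up as a linear program. Let x1 = kg of silica fume, x2 = kg of recycled aggregate, x3 = kg of crushed granite, x4 = kg of fly ash, x5 = kg of limestone filler, x6 = kg of natural pozzolan.
min 0.56x1 + 0.015x2 + 0.028x3 + 0.061x4 + 0.048x5 + 0.051x6 s.t.:
  1x1 + 0.06x2 + 0.02x3 + 1x4 + 1x5 + 1x6 ≥ 1.23   (fines)
  1.59x1 + 0.02x2 + 0.03x3 + 0.54x4 + 0.13x5 + 0.43x6 ≥ 0.63   (28-day strength contribution)
  x1, x2, x3, x4, x5, x6 ≥ 0.
The cheapest feasible vertex uses only fly ash, natural pozzolan; silica fume, recycled aggregate, crushed granite, limestone filler are not used. Binding constraints: fines and 28-day strength contribution.
So fly ash = 0.9191 kg, natural pozzolan = 0.3109 kg.
Hence cost = 0.061·0.9191 + 0.051·0.3109 = €0.071921.

€0.0719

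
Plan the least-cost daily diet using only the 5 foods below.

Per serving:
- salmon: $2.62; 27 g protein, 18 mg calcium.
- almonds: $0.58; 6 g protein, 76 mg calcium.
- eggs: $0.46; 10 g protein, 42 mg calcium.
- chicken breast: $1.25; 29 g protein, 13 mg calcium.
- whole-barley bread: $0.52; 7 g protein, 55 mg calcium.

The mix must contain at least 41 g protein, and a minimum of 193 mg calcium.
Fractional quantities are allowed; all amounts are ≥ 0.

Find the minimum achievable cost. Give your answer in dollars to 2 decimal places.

$2.01

This is a linear program. Let x1 = servings of salmon, x2 = servings of almonds, x3 = servings of eggs, x4 = servings of chicken breast, x5 = servings of whole-barley bread.
min 2.62x1 + 0.58x2 + 0.46x3 + 1.25x4 + 0.52x5 subject to:
  27x1 + 6x2 + 10x3 + 29x4 + 7x5 ≥ 41   (protein)
  18x1 + 76x2 + 42x3 + 13x4 + 55x5 ≥ 193   (calcium)
  x1, x2, x3, x4, x5 ≥ 0.
The cheapest feasible vertex uses only almonds, eggs; salmon, chicken breast, whole-barley bread are not used. The protein and calcium requirements are met with equality.
Optimal quantities: almonds = 0.4094 servings, eggs = 3.854 servings.
Objective = 0.58·0.4094 + 0.46·3.854 = 2.0103.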